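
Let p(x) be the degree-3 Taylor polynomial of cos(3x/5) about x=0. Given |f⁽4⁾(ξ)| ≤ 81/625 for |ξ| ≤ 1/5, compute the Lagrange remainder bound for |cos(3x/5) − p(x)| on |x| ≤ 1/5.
27/3125000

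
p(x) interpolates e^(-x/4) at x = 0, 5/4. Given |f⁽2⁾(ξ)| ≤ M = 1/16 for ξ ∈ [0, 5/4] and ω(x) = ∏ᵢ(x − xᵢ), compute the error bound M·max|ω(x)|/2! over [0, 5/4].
25/2048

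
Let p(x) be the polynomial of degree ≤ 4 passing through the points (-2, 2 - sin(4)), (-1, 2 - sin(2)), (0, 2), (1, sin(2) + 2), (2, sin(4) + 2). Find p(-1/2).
-5*sin(2)/8 + sin(4)/16 + 2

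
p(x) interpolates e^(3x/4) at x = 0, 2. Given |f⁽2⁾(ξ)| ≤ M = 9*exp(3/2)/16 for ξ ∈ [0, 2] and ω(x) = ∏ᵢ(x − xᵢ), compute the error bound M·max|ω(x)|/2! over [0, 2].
9*exp(3/2)/32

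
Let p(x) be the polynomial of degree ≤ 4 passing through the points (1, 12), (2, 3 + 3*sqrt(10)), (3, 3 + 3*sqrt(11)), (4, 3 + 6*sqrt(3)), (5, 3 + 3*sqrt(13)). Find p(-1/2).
-2079*sqrt(10)/32 - 1155*sqrt(3)/16 + 945*sqrt(13)/128 + 10779/128 + 4455*sqrt(11)/64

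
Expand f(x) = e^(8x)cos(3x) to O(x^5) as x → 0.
1 + 8*x + 55*x**2/2 + 148*x**3/3 + 721*x**4/24 + O(x**5)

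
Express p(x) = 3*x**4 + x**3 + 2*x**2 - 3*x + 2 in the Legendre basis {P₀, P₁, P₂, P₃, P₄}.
(49/15)P₀ + (-12/5)P₁ + (64/21)P₂ + (2/5)P₃ + (24/35)P₄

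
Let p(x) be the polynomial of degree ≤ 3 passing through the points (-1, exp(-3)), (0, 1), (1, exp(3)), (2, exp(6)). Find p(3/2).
(1 + 5*(-1 + 3*exp(3) + exp(6))*exp(3))*exp(-3)/16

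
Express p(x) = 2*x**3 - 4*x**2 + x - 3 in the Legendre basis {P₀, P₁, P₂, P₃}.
(-13/3)P₀ + (11/5)P₁ + (-8/3)P₂ + (4/5)P₃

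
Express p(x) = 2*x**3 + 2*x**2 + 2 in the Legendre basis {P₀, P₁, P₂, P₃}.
(8/3)P₀ + (6/5)P₁ + (4/3)P₂ + (4/5)P₃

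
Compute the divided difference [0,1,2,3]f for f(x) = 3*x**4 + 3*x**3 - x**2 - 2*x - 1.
21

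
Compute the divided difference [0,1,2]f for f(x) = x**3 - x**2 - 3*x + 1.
2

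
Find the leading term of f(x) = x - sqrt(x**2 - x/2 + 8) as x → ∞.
1/4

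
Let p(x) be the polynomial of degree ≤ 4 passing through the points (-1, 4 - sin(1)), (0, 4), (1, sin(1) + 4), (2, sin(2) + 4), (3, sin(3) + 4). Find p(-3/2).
-45*sin(2)/32 + 35*sin(3)/128 + 63*sin(1)/128 + 4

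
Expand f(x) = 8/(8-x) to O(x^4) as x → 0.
1 + x/8 + x**2/64 + x**3/512 + O(x**4)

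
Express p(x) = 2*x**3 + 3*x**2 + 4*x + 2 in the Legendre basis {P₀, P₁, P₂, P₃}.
(3)P₀ + (26/5)P₁ + (2)P₂ + (4/5)P₃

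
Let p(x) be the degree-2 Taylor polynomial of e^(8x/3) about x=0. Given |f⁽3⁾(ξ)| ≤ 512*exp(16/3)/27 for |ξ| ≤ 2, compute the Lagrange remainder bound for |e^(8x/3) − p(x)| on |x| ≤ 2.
2048*exp(16/3)/81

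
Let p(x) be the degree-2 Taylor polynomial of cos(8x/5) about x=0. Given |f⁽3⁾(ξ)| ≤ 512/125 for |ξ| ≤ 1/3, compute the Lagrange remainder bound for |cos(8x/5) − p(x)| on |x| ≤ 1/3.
256/10125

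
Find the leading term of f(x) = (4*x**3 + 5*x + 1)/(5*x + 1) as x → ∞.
4*x**2/5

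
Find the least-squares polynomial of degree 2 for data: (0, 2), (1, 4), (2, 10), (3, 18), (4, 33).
11/5 + (-2/5)x + (2)x²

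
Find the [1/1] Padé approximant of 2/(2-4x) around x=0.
1/(1 - 2*x)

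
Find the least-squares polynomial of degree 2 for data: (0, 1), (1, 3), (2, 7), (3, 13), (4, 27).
53/35 + (-43/35)x + (13/7)x²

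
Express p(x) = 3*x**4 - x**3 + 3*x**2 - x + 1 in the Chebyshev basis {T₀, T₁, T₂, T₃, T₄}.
(29/8)T₀ + (-7/4)T₁ + (3)T₂ + (-1/4)T₃ + (3/8)T₄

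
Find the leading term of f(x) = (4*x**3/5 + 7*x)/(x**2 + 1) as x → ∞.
4*x/5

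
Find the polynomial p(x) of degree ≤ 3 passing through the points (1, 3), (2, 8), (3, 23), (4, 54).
x**3 - x**2 + x + 2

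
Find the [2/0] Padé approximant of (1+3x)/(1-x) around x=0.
4*x**2 + 4*x + 1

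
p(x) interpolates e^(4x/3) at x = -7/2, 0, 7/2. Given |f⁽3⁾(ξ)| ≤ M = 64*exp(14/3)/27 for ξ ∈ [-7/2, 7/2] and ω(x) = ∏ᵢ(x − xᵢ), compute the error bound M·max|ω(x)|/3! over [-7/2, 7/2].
2744*sqrt(3)*exp(14/3)/729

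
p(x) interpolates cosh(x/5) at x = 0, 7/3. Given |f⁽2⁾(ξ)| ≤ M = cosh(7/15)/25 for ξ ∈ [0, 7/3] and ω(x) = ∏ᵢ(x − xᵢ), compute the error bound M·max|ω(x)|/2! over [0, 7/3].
49*cosh(7/15)/1800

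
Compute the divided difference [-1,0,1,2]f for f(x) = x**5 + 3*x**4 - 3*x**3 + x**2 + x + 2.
8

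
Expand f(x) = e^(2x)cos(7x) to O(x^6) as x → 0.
1 + 2*x - 45*x**2/2 - 143*x**3/3 + 1241*x**4/24 + 10061*x**5/60 + O(x**6)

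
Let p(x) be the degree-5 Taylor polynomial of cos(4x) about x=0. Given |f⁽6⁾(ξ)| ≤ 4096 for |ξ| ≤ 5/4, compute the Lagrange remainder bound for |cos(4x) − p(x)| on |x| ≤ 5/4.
3125/144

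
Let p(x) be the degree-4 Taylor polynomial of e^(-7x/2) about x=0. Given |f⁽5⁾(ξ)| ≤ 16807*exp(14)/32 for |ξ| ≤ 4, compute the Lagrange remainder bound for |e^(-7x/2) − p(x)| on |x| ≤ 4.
67228*exp(14)/15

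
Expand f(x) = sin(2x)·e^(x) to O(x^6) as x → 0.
2*x + 2*x**2 - x**3/3 - x**4 - 19*x**5/60 + O(x**6)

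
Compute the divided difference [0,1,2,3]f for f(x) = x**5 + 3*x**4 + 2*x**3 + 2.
45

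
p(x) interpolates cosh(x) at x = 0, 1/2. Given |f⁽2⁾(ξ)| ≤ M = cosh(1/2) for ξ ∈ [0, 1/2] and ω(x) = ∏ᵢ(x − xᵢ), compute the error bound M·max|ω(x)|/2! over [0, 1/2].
cosh(1/2)/32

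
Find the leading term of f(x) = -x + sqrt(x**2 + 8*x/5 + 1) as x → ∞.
4/5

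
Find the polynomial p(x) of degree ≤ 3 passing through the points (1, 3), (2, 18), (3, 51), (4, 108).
x**3 + 3*x**2 - x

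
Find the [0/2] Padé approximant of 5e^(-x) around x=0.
5/(x**2/2 + x + 1)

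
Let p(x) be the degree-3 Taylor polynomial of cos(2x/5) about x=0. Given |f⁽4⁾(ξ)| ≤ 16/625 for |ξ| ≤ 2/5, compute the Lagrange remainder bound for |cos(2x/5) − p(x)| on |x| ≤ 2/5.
32/1171875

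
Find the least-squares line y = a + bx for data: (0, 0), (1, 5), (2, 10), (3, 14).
a = 1/5, b = 47/10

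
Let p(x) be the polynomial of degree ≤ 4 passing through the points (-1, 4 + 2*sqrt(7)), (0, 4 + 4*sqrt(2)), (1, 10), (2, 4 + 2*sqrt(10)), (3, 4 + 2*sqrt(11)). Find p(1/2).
-5*sqrt(10)/16 - 5*sqrt(7)/64 + 3*sqrt(11)/64 + 15*sqrt(2)/8 + 263/32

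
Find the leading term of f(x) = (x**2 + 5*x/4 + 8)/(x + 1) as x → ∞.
x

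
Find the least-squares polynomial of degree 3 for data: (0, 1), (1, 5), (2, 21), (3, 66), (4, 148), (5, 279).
155/126 + (-377/756)x + (97/63)x² + (209/108)x³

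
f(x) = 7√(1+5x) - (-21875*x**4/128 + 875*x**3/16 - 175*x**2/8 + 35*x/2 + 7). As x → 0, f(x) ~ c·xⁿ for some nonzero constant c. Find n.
5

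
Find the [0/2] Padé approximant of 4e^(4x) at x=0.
4/(8*x**2 - 4*x + 1)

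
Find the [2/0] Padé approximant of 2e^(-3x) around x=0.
9*x**2 - 6*x + 2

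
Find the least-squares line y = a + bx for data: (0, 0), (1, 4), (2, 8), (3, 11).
a = 1/5, b = 37/10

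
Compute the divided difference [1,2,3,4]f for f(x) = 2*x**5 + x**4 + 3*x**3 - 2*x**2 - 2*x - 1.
143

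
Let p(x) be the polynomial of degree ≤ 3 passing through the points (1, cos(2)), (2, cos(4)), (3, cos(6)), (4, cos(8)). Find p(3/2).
15*cos(4)/16 - 5*cos(6)/16 + 5*cos(2)/16 + cos(8)/16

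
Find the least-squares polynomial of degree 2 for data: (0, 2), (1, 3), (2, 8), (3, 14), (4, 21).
58/35 + (83/70)x + (13/14)x²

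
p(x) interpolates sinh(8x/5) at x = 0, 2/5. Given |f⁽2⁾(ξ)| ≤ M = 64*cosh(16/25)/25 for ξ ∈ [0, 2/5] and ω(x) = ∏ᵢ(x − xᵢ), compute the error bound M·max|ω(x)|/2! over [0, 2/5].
32*cosh(16/25)/625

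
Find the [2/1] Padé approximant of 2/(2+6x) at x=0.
1/(3*x + 1)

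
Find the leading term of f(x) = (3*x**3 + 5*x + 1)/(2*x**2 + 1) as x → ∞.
3*x/2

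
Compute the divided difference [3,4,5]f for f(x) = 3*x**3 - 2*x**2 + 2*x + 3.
34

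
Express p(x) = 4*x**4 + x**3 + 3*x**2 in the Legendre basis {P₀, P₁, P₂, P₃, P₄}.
(9/5)P₀ + (3/5)P₁ + (30/7)P₂ + (2/5)P₃ + (32/35)P₄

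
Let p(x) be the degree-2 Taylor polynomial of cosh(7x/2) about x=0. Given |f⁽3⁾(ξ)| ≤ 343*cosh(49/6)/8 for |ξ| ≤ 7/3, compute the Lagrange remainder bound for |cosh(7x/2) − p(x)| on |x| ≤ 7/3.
117649*cosh(49/6)/1296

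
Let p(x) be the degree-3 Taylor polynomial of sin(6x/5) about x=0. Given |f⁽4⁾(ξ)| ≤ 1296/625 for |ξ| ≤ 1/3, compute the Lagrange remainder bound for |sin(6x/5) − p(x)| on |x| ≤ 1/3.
2/1875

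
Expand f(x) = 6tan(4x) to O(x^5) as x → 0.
24*x + 128*x**3 + O(x**5)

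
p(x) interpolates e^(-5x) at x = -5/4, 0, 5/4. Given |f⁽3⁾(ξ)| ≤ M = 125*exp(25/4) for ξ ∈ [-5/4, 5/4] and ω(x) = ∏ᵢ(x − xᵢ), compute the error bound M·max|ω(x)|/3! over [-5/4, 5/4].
15625*sqrt(3)*exp(25/4)/1728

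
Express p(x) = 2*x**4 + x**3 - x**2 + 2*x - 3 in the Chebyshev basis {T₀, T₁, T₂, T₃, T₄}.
(-11/4)T₀ + (11/4)T₁ + (1/2)T₂ + (1/4)T₃ + (1/4)T₄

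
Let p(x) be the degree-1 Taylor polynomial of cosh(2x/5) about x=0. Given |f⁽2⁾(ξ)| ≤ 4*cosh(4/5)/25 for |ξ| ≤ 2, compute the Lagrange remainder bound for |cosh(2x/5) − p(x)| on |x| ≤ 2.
8*cosh(4/5)/25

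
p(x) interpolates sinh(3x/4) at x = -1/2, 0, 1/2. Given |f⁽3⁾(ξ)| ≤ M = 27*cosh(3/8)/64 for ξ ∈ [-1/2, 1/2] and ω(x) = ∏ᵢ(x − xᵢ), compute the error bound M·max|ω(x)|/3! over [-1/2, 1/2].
sqrt(3)*cosh(3/8)/512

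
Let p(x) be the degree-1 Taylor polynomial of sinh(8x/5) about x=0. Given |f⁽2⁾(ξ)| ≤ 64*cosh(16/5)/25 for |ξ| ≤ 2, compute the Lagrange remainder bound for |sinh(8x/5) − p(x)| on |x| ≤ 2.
128*cosh(16/5)/25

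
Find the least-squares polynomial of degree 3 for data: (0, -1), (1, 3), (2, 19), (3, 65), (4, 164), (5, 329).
-37/42 + (943/252)x + (-68/21)x² + (113/36)x³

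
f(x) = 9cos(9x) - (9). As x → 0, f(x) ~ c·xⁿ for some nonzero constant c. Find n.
2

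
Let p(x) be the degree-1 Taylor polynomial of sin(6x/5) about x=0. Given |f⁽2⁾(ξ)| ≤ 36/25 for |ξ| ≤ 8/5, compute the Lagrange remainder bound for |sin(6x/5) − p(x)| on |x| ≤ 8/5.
1152/625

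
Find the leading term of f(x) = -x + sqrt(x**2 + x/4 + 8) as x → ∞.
1/8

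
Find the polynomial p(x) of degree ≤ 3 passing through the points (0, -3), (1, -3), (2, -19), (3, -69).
-3*x**3 + x**2 + 2*x - 3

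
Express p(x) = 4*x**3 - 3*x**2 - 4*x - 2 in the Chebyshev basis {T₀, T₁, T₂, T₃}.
(-7/2)T₀ - T₁ + (-3/2)T₂ + T₃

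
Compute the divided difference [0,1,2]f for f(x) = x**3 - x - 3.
3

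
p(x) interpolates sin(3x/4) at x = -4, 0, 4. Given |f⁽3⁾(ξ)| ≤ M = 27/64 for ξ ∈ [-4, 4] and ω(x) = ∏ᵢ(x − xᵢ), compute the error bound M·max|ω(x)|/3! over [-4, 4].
sqrt(3)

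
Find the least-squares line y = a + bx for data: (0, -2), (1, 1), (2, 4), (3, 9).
a = -12/5, b = 18/5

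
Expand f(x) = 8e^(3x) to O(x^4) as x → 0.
8 + 24*x + 36*x**2 + 36*x**3 + O(x**4)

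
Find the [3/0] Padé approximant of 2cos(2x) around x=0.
2 - 4*x**2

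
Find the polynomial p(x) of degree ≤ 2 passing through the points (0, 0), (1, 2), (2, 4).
2*x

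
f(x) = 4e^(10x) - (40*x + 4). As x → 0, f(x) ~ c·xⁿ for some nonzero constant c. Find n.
2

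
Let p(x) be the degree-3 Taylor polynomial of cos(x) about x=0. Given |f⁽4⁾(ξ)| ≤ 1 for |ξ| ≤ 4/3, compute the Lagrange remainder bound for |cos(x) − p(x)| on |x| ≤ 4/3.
32/243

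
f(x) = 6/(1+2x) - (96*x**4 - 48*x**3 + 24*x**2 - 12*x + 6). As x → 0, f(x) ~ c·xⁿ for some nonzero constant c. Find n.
5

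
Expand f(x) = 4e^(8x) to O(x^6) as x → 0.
4 + 32*x + 128*x**2 + 1024*x**3/3 + 2048*x**4/3 + 16384*x**5/15 + O(x**6)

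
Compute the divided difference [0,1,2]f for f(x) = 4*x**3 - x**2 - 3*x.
11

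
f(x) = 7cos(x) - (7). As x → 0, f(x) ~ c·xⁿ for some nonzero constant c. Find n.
2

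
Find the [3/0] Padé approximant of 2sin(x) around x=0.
x*(6 - x**2)/3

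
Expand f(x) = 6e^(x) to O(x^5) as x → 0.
6 + 6*x + 3*x**2 + x**3 + x**4/4 + O(x**5)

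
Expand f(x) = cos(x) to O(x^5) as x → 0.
1 - x**2/2 + x**4/24 + O(x**5)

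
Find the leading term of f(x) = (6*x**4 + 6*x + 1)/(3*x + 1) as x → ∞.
2*x**3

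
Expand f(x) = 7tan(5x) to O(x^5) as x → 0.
35*x + 875*x**3/3 + O(x**5)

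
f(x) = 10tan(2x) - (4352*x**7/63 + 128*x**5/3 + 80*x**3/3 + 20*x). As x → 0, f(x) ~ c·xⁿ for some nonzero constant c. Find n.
9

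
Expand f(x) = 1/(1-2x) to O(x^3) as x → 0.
1 + 2*x + 4*x**2 + O(x**3)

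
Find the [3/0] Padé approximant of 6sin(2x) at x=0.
-8*x**3 + 12*x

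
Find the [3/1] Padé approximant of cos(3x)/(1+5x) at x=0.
(27*x**3/40 - 765*x**2/164 + 27*x/820 + 1)/(4127*x/820 + 1)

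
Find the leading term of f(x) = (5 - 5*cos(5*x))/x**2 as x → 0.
125/2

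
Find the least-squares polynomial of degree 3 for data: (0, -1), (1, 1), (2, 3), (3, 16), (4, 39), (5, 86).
-1 + (139/42)x + (-73/28)x² + (13/12)x³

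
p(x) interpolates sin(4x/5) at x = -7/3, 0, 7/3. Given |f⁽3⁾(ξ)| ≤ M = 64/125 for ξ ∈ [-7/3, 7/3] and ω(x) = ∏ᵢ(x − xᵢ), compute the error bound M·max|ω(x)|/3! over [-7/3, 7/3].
21952*sqrt(3)/91125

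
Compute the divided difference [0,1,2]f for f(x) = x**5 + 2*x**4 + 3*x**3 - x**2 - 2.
37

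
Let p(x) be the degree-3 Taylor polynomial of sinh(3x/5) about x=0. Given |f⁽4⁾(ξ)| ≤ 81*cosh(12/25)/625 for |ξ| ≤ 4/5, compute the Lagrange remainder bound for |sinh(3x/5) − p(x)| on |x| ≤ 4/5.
864*cosh(12/25)/390625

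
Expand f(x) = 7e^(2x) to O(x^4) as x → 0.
7 + 14*x + 14*x**2 + 28*x**3/3 + O(x**4)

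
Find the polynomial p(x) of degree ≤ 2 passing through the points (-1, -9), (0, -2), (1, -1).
-3*x**2 + 4*x - 2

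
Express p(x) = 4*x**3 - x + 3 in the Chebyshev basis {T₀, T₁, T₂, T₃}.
(3)T₀ + (2)T₁ + T₃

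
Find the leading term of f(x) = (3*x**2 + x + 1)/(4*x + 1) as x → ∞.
3*x/4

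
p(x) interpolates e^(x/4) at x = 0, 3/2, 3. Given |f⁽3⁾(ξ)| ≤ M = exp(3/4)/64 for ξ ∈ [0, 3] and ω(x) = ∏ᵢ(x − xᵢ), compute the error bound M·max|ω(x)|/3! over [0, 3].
sqrt(3)*exp(3/4)/512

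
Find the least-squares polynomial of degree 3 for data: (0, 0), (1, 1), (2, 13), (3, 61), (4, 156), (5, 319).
5/21 + (-88/63)x + (-71/42)x² + (53/18)x³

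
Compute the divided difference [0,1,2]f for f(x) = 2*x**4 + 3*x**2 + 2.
17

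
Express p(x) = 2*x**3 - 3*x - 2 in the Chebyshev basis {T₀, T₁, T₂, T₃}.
(-2)T₀ + (-3/2)T₁ + (1/2)T₃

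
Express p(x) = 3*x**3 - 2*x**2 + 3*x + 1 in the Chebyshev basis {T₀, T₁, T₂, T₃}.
(21/4)T₁ - T₂ + (3/4)T₃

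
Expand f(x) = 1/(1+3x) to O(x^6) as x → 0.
1 - 3*x + 9*x**2 - 27*x**3 + 81*x**4 - 243*x**5 + O(x**6)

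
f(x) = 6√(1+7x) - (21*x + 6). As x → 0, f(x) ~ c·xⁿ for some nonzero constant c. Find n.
2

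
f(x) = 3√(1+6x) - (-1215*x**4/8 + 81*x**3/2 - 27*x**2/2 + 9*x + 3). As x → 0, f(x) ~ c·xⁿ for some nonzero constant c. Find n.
5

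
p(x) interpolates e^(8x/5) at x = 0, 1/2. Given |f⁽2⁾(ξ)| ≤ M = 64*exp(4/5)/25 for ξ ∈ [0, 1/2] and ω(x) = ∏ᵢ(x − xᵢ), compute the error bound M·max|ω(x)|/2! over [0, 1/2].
2*exp(4/5)/25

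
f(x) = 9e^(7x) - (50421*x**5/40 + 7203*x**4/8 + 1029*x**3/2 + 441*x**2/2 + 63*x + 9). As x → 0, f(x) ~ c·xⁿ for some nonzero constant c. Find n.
6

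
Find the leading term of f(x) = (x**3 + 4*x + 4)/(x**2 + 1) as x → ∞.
x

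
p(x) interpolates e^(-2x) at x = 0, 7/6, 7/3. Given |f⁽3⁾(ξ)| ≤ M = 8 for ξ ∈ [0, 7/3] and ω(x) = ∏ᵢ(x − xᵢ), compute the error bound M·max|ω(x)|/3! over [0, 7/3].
343*sqrt(3)/729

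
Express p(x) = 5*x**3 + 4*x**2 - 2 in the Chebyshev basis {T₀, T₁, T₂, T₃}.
(15/4)T₁ + (2)T₂ + (5/4)T₃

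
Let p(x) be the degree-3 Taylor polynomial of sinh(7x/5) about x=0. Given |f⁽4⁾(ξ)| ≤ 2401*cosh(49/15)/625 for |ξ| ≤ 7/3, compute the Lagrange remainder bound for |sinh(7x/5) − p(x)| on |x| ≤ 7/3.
5764801*cosh(49/15)/1215000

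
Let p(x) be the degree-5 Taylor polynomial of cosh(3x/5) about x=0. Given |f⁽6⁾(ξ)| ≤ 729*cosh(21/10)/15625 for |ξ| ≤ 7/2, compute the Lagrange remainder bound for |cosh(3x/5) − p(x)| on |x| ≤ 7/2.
9529569*cosh(21/10)/80000000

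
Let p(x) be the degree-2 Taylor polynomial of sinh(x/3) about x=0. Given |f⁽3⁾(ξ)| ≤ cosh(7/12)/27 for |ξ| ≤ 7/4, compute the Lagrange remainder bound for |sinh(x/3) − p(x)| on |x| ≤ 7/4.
343*cosh(7/12)/10368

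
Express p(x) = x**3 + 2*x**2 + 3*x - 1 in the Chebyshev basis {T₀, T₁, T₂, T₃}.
(15/4)T₁ + T₂ + (1/4)T₃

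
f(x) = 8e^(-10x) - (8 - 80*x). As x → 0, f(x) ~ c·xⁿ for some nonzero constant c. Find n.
2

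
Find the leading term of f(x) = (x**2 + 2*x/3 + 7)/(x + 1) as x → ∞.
x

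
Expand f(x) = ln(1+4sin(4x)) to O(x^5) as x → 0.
16*x - 128*x**2 + 3968*x**3/3 - 47104*x**4/3 + O(x**5)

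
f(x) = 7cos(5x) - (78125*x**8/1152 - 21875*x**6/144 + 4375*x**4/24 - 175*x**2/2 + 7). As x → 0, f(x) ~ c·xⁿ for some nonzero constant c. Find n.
10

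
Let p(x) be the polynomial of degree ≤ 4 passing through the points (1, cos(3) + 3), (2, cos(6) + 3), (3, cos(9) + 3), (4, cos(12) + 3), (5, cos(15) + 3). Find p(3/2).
35*cos(3)/128 - 5*cos(15)/128 + 7*cos(12)/32 - 35*cos(9)/64 + 35*cos(6)/32 + 3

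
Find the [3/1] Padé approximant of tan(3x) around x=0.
9*x**3 + 3*x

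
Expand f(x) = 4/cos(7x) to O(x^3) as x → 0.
4 + 98*x**2 + O(x**3)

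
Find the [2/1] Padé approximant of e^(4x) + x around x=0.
(4*x**2/3 + 11*x/3 + 1)/(1 - 4*x/3)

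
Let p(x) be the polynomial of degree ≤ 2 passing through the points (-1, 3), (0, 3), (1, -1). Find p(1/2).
3/2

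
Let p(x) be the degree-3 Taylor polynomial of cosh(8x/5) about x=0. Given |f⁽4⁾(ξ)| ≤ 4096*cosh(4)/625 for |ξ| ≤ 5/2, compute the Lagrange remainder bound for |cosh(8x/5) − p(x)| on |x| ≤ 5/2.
32*cosh(4)/3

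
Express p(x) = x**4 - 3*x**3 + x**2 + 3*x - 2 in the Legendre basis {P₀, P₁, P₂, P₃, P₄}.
(-22/15)P₀ + (6/5)P₁ + (26/21)P₂ + (-6/5)P₃ + (8/35)P₄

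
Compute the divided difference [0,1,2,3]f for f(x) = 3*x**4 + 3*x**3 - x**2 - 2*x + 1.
21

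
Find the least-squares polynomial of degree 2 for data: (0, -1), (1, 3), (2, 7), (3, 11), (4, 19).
-23/35 + (88/35)x + (4/7)x²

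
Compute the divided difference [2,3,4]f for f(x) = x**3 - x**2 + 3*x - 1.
8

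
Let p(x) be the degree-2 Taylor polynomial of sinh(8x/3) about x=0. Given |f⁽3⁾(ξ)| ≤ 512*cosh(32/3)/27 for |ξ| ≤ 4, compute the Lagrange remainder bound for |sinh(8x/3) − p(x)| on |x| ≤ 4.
16384*cosh(32/3)/81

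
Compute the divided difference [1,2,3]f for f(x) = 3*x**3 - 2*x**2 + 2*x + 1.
16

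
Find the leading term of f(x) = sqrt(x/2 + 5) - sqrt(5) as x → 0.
sqrt(5)*x/20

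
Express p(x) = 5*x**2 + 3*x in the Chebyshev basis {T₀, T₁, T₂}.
(5/2)T₀ + (3)T₁ + (5/2)T₂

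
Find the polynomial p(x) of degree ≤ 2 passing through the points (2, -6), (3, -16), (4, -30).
2 - 2*x**2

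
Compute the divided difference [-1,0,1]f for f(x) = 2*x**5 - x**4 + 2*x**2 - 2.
1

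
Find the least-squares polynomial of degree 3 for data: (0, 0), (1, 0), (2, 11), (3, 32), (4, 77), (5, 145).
-5/42 + (-415/252)x + (17/12)x² + (17/18)x³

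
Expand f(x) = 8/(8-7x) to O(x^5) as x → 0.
1 + 7*x/8 + 49*x**2/64 + 343*x**3/512 + 2401*x**4/4096 + O(x**5)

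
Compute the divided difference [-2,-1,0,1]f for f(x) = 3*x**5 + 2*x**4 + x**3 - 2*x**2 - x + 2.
12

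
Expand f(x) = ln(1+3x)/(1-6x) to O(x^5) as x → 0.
3*x + 27*x**2/2 + 90*x**3 + 2079*x**4/4 + O(x**5)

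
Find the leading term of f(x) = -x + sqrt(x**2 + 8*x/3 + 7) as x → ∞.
4/3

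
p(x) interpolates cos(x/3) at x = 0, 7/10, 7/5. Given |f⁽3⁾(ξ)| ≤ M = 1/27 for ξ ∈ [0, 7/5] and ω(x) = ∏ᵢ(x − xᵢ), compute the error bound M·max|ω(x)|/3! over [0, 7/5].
343*sqrt(3)/729000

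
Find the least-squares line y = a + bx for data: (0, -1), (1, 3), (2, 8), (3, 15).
a = -17/10, b = 53/10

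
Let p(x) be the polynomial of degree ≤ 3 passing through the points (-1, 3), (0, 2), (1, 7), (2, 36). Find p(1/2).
21/8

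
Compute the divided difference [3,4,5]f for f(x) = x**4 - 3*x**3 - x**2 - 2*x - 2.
60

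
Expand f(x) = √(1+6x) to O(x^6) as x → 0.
1 + 3*x - 9*x**2/2 + 27*x**3/2 - 405*x**4/8 + 1701*x**5/8 + O(x**6)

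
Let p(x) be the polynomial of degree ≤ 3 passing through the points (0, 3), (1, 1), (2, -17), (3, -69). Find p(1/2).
23/8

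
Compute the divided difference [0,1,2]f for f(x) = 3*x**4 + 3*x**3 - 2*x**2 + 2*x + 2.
28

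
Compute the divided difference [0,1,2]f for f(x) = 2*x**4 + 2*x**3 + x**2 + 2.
21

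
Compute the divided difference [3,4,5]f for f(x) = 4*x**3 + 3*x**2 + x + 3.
51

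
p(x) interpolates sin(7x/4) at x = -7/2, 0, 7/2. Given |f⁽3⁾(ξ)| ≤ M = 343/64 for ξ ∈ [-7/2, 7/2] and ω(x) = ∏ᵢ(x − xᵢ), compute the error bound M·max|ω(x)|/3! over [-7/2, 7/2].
117649*sqrt(3)/13824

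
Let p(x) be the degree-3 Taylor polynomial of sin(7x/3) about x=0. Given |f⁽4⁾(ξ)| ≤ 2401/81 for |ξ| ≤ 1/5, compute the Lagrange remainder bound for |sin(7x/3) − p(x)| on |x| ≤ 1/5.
2401/1215000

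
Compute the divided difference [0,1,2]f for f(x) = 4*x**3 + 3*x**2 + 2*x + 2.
15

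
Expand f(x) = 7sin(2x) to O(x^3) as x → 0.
14*x + O(x**3)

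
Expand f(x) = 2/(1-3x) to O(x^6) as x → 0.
2 + 6*x + 18*x**2 + 54*x**3 + 162*x**4 + 486*x**5 + O(x**6)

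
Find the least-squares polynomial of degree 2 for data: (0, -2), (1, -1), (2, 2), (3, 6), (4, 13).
-68/35 + (-1/70)x + (13/14)x²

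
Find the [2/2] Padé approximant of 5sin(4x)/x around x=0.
(20 - 112*x**2/3)/(4*x**2/5 + 1)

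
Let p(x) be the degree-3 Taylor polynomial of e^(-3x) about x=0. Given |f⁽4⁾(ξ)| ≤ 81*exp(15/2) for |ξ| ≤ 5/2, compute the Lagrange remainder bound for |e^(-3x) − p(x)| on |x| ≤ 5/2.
16875*exp(15/2)/128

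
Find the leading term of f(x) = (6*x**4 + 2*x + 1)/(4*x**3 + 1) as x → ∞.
3*x/2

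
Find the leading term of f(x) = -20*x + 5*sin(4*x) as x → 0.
-160*x**3/3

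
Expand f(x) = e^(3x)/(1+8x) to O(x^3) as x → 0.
1 - 5*x + 89*x**2/2 + O(x**3)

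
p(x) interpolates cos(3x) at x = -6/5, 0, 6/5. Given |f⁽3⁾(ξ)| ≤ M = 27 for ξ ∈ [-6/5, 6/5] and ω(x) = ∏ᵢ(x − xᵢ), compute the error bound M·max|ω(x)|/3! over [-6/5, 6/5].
216*sqrt(3)/125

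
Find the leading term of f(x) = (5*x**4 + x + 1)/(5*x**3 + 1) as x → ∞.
x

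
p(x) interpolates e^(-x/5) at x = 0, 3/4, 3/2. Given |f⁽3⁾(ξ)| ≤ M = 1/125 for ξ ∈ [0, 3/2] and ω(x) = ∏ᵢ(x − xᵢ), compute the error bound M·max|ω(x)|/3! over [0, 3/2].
sqrt(3)/8000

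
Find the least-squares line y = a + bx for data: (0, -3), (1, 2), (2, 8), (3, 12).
a = -29/10, b = 51/10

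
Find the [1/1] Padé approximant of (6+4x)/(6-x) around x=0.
(2*x/3 + 1)/(1 - x/6)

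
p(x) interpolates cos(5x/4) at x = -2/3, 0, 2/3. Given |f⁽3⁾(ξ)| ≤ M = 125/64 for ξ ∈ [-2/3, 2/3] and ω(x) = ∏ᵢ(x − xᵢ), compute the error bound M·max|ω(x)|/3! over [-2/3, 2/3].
125*sqrt(3)/5832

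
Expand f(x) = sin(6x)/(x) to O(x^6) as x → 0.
6 - 36*x**2 + 324*x**4/5 + O(x**6)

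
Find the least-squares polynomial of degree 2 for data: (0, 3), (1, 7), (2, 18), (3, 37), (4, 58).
13/5 + (2)x + (3)x²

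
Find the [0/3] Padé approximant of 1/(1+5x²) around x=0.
1/(5*x**2 + 1)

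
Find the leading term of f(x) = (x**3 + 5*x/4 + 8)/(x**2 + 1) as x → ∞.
x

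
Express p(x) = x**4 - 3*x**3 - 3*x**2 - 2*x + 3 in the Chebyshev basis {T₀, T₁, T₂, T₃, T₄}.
(15/8)T₀ + (-17/4)T₁ - T₂ + (-3/4)T₃ + (1/8)T₄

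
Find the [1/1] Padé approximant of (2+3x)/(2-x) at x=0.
(3*x/2 + 1)/(1 - x/2)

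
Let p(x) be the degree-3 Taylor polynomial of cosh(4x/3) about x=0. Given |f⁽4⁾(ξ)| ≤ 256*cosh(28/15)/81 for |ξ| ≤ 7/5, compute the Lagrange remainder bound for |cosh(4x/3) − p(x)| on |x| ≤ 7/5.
76832*cosh(28/15)/151875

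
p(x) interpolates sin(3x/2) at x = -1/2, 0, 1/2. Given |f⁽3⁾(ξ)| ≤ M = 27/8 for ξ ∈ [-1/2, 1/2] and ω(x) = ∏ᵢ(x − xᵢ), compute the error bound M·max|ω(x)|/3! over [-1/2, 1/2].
sqrt(3)/64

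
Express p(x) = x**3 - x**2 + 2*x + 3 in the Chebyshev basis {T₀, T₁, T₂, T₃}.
(5/2)T₀ + (11/4)T₁ + (-1/2)T₂ + (1/4)T₃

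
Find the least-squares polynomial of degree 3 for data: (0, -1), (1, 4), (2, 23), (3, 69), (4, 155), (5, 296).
-67/63 + (566/189)x + (-1/63)x² + (61/27)x³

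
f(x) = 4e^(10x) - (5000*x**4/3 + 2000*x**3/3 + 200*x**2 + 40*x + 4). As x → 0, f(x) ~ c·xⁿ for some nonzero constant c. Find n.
5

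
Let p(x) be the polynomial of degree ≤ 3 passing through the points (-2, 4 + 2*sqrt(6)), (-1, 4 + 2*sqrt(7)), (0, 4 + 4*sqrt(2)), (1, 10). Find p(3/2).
-35*sqrt(2)/4 - 5*sqrt(6)/8 + 21*sqrt(7)/8 + 137/8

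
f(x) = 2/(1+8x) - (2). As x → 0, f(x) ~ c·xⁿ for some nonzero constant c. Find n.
1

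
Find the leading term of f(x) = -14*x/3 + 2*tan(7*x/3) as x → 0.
686*x**3/81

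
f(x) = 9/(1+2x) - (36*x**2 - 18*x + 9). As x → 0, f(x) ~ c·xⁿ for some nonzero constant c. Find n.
3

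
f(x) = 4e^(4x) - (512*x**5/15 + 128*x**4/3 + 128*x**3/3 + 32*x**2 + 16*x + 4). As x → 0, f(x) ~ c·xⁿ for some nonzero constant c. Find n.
6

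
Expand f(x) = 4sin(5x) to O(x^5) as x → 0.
20*x - 250*x**3/3 + O(x**5)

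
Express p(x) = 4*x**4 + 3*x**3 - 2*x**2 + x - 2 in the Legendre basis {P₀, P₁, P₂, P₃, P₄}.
(-28/15)P₀ + (14/5)P₁ + (20/21)P₂ + (6/5)P₃ + (32/35)P₄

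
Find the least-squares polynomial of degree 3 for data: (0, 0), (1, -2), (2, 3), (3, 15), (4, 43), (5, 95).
-41/126 + (-37/108)x + (-331/252)x² + (28/27)x³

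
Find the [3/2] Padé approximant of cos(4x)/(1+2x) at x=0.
(32*x**3/3 - 16*x**2/3 - 2*x + 1)/(1 - 4*x**2/3)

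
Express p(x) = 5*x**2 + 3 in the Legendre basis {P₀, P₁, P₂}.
(14/3)P₀ + (10/3)P₂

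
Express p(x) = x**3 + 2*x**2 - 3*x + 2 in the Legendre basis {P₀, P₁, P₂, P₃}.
(8/3)P₀ + (-12/5)P₁ + (4/3)P₂ + (2/5)P₃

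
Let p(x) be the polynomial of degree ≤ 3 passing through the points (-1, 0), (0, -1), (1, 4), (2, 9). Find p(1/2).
9/8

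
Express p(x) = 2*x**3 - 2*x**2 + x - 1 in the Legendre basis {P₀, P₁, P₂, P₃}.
(-5/3)P₀ + (11/5)P₁ + (-4/3)P₂ + (4/5)P₃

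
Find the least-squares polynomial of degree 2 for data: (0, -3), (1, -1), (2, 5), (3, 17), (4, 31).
-109/35 + (1/35)x + (15/7)x²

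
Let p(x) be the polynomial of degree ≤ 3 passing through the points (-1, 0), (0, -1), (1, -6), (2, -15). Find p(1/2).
-3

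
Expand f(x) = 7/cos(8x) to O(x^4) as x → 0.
7 + 224*x**2 + O(x**4)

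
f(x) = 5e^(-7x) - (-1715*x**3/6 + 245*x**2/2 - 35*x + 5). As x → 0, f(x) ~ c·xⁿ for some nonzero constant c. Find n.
4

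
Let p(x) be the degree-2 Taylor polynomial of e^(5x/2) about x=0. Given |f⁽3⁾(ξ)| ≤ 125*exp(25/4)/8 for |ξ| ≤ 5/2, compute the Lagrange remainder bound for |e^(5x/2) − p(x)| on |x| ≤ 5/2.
15625*exp(25/4)/384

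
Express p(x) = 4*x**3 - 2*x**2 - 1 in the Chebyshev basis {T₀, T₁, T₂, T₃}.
(-2)T₀ + (3)T₁ - T₂ + T₃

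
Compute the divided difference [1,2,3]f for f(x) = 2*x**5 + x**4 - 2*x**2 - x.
203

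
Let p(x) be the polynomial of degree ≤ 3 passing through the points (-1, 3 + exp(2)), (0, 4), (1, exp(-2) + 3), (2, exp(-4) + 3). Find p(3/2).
(5 + 15*exp(2) + (exp(2) + 43)*exp(4))*exp(-4)/16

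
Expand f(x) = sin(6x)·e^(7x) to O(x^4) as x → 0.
6*x + 42*x**2 + 111*x**3 + O(x**4)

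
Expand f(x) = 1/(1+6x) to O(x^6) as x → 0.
1 - 6*x + 36*x**2 - 216*x**3 + 1296*x**4 - 7776*x**5 + O(x**6)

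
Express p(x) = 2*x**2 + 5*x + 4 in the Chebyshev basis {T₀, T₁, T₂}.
(5)T₀ + (5)T₁ + T₂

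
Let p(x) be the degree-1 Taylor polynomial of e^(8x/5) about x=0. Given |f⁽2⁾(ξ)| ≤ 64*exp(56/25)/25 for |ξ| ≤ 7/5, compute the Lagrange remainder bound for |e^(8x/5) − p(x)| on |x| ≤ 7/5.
1568*exp(56/25)/625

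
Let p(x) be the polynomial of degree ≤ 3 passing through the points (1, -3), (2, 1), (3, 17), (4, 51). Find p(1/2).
-19/8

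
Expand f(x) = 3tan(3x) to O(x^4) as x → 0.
9*x + 27*x**3 + O(x**4)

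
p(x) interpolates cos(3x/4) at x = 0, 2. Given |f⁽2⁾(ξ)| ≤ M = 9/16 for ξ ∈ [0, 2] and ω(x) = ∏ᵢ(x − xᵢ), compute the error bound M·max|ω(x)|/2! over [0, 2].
9/32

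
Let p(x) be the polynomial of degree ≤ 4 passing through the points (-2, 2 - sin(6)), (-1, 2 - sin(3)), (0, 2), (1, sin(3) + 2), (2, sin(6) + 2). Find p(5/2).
35*sin(6)/16 - 15*sin(3)/8 + 2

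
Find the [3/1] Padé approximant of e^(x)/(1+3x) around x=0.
(503*x**3/2784 + 115*x**2/232 + 465*x/464 + 1)/(1393*x/464 + 1)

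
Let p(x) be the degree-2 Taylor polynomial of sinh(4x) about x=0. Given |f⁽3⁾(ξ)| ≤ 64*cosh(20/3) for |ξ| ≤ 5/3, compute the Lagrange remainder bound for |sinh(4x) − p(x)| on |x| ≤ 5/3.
4000*cosh(20/3)/81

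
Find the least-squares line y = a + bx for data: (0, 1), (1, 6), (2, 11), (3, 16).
a = 1, b = 5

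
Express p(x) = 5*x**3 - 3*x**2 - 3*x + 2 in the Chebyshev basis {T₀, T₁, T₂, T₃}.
(1/2)T₀ + (3/4)T₁ + (-3/2)T₂ + (5/4)T₃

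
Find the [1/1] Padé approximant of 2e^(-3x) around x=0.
(2 - 3*x)/(3*x/2 + 1)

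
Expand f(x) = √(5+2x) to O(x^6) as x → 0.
sqrt(5) + sqrt(5)*x/5 - sqrt(5)*x**2/50 + sqrt(5)*x**3/250 - sqrt(5)*x**4/1000 + 7*sqrt(5)*x**5/25000 + O(x**6)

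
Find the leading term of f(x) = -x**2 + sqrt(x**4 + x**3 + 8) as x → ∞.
x/2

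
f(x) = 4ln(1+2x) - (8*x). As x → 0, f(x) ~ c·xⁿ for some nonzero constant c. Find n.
2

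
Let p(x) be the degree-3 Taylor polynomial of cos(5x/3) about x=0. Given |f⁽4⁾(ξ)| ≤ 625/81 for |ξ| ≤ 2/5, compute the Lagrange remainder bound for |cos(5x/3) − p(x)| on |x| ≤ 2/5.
2/243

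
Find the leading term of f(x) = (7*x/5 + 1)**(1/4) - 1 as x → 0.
7*x/20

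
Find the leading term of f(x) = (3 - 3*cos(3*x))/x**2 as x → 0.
27/2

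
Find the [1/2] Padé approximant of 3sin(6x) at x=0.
18*x/(6*x**2 + 1)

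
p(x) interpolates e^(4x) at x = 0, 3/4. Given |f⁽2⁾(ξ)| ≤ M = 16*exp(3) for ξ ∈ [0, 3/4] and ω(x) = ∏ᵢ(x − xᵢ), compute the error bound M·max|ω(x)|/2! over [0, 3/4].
9*exp(3)/8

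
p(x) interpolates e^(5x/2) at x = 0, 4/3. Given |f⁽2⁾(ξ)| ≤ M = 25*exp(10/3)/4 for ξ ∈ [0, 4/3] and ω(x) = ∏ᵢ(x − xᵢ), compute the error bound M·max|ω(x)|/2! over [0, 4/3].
25*exp(10/3)/18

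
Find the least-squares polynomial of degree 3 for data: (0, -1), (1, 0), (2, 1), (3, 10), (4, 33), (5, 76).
-58/63 + (925/378)x + (-181/63)x² + (59/54)x³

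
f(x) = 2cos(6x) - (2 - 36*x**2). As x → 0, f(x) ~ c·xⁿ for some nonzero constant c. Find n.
4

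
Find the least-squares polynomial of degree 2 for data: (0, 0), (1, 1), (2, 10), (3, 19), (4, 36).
-8/35 + (-1/7)x + (16/7)x²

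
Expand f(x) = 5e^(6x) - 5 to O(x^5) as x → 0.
30*x + 90*x**2 + 180*x**3 + 270*x**4 + O(x**5)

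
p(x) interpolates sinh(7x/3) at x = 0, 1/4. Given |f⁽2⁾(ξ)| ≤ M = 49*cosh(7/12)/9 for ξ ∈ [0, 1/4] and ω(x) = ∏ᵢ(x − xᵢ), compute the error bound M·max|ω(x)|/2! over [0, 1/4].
49*cosh(7/12)/1152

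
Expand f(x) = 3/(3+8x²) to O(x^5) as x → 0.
1 - 8*x**2/3 + 64*x**4/9 + O(x**5)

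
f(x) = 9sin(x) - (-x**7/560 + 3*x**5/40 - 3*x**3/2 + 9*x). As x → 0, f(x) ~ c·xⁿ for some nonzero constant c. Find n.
9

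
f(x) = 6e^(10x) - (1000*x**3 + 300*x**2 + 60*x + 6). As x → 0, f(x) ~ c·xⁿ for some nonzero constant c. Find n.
4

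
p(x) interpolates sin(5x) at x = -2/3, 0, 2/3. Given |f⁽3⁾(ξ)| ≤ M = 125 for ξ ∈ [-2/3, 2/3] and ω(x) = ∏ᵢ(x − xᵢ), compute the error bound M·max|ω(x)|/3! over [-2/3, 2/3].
1000*sqrt(3)/729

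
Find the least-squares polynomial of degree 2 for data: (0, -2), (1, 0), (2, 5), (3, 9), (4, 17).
-71/35 + (109/70)x + (11/14)x²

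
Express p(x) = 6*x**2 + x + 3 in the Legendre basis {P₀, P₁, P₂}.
(5)P₀ + P₁ + (4)P₂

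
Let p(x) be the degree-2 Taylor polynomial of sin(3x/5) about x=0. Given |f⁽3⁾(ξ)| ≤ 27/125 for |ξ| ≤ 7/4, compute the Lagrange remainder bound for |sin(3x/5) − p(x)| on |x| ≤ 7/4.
3087/16000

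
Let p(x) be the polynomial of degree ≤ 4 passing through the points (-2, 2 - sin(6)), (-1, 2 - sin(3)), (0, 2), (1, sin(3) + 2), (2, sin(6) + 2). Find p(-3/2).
-7*sin(3)/8 - 5*sin(6)/16 + 2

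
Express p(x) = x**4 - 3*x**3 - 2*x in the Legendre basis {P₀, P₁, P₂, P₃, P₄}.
(1/5)P₀ + (-19/5)P₁ + (4/7)P₂ + (-6/5)P₃ + (8/35)P₄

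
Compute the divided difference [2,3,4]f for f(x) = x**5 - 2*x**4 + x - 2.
175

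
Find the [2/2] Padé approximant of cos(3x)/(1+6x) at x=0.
(-129*x**2/28 + x/7 + 1)/(3*x**2/4 + 43*x/7 + 1)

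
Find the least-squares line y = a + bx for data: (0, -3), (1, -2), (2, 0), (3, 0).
a = -29/10, b = 11/10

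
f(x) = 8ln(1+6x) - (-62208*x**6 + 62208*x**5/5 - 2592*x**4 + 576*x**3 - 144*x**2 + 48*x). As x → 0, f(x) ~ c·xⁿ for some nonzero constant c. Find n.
7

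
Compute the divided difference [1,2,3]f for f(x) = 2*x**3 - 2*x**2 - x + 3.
10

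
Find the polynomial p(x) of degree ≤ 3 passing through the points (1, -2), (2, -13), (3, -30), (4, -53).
-3*x**2 - 2*x + 3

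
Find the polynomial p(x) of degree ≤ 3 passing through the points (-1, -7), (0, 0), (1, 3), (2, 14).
2*x**3 - 2*x**2 + 3*x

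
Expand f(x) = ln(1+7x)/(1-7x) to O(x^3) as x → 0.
7*x + 49*x**2/2 + O(x**3)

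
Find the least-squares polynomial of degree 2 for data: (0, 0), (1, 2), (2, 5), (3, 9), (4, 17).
9/35 + (27/70)x + (13/14)x²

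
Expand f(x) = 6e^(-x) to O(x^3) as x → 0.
6 - 6*x + 3*x**2 + O(x**3)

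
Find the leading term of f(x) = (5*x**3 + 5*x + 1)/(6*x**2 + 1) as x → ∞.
5*x/6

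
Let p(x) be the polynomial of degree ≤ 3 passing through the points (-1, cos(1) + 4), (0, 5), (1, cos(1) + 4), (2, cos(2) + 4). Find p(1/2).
-cos(2)/16 + cos(1)/2 + 73/16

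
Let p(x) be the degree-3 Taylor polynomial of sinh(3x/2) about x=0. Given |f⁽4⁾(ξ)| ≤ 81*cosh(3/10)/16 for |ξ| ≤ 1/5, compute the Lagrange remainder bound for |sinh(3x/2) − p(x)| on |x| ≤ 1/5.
27*cosh(3/10)/80000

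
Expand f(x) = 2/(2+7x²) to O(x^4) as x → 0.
1 - 7*x**2/2 + O(x**4)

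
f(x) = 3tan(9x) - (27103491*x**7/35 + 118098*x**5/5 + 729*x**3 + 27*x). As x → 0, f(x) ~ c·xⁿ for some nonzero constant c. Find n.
9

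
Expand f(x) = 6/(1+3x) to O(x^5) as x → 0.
6 - 18*x + 54*x**2 - 162*x**3 + 486*x**4 + O(x**5)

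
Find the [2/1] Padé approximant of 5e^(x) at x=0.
(5*x**2/6 + 10*x/3 + 5)/(1 - x/3)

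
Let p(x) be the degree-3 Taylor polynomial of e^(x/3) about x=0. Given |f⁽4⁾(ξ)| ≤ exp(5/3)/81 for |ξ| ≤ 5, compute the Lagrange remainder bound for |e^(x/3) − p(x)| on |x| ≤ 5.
625*exp(5/3)/1944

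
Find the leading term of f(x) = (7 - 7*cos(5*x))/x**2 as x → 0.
175/2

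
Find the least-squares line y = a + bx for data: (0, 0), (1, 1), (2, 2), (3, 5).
a = -2/5, b = 8/5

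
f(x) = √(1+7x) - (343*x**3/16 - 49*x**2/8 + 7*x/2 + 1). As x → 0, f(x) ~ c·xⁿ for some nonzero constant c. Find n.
4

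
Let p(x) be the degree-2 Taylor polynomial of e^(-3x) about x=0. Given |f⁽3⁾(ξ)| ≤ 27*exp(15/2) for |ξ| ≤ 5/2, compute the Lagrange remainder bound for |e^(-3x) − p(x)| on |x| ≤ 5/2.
1125*exp(15/2)/16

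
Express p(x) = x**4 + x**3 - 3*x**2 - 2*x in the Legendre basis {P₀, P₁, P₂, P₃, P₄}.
(-4/5)P₀ + (-7/5)P₁ + (-10/7)P₂ + (2/5)P₃ + (8/35)P₄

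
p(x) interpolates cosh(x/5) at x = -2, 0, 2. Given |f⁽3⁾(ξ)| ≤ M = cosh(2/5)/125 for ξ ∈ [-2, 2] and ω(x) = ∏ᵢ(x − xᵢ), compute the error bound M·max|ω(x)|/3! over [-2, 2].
8*sqrt(3)*cosh(2/5)/3375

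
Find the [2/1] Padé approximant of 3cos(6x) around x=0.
3 - 54*x**2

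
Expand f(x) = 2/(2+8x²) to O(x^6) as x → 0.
1 - 4*x**2 + 16*x**4 + O(x**6)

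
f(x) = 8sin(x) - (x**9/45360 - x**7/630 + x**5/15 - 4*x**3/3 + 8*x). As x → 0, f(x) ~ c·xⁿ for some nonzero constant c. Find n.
11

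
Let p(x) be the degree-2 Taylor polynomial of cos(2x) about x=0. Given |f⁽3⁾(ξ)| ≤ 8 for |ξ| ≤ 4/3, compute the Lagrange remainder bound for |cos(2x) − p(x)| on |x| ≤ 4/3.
256/81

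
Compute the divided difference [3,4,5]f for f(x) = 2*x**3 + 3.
24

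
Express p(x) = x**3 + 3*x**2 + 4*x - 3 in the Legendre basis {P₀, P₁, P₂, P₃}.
(-2)P₀ + (23/5)P₁ + (2)P₂ + (2/5)P₃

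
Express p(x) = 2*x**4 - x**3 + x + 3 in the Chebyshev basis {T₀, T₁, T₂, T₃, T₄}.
(15/4)T₀ + (1/4)T₁ + T₂ + (-1/4)T₃ + (1/4)T₄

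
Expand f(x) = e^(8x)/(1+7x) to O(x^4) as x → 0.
1 + x + 25*x**2 - 269*x**3/3 + O(x**4)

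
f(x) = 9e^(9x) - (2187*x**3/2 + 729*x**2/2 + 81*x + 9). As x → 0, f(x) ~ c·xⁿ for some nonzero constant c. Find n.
4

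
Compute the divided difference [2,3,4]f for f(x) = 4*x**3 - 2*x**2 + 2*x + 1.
34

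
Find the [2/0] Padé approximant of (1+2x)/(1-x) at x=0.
3*x**2 + 3*x + 1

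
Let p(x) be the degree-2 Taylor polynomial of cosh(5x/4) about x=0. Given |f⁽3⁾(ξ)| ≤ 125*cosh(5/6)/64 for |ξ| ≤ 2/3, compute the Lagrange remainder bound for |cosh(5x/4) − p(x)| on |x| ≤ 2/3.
125*cosh(5/6)/1296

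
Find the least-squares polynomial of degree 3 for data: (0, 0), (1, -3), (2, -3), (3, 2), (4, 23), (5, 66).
-25/126 + (1/756)x + (-827/252)x² + (32/27)x³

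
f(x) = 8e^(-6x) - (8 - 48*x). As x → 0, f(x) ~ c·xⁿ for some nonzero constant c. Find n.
2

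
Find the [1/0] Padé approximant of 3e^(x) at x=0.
3*x + 3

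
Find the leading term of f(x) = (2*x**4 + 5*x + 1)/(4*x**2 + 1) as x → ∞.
x**2/2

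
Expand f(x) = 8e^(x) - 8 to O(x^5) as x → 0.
8*x + 4*x**2 + 4*x**3/3 + x**4/3 + O(x**5)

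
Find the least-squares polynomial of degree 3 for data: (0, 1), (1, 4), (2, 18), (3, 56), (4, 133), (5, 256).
74/63 + (11/27)x + (-4/63)x² + (55/27)x³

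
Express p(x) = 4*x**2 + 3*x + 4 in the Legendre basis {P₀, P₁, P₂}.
(16/3)P₀ + (3)P₁ + (8/3)P₂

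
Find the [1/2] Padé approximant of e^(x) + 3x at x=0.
(361*x/93 + 1)/(-5*x**2/186 - 11*x/93 + 1)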